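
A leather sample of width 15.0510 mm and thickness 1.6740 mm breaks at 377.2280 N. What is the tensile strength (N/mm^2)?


Formula: TS = force / (width * thickness)
Substituting: TS = 377.2280 / (15.0510 * 1.6740)
Result: 14.9721 N/mm^2


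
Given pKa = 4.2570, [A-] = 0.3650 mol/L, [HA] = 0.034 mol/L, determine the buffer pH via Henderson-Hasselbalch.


ratio = [A-] / [HA] = 0.3650 / 0.034 = 10.7353
log10(ratio) = 1.0308
pH = pKa + log10(ratio) = 4.2570 + 1.0308 = 5.2878


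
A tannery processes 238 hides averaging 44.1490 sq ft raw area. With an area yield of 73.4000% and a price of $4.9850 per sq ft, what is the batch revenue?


Raw_total = N * avg_area = 238 * 44.1490 = 10507.4620 sq ft
Finished = Raw_total * yield / 100 = 10507.4620 * 73.4000 / 100 = 7712.4771 sq ft
Value = Finished * price = 7712.4771 * 4.9850 = 38446.6984 $


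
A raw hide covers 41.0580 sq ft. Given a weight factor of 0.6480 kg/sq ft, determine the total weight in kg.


Formula: Weight = area * weight_per_sqft
Substituting: Weight = 41.0580 * 0.6480
Result: 26.6056 kg


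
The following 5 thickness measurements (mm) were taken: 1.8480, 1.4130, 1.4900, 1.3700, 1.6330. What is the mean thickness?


Formula: Average = sum / n
Substituting: Average = 7.7540 / 5
Result: 1.5508 mm


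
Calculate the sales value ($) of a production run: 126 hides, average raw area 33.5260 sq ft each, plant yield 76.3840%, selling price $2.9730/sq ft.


Raw_total = N * avg_area = 126 * 33.5260 = 4224.2760 sq ft
Finished = Raw_total * yield / 100 = 4224.2760 * 76.3840 / 100 = 3226.6710 sq ft
Value = Finished * price = 3226.6710 * 2.9730 = 9592.8928 $


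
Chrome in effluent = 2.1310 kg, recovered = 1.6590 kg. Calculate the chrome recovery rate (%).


Formula: Recovery = recovered / input * 100
Substituting: Recovery = 1.6590 / 2.1310 * 100
Result: 77.8508 %


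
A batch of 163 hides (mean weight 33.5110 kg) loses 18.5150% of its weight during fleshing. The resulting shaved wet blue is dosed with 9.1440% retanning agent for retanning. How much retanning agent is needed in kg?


Total_raw = N * avg_wt = 163 * 33.5110 = 5462.2930 kg
Substrate = Total_raw * (1 - loss/100) = 5462.2930 * (1 - 18.5150/100) = 4450.9495 kg
Retan = Substrate * pct / 100 = 4450.9495 * 9.1440 / 100 = 406.9948 kg


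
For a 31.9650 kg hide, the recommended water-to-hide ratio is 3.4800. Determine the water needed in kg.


Formula: Water = hide_weight * ratio
Substituting: Water = 31.9650 * 3.4800
Result: 111.2382 kg


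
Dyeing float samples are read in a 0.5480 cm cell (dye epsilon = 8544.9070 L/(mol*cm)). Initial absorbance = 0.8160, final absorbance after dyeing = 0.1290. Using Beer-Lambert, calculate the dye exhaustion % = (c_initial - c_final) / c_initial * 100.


c_initial = A_i / (epsilon * l) = 0.8160 / (8544.9070 * 0.5480) = 1.7426e-04 mol/L
c_final = A_f / (epsilon * l) = 0.1290 / (8544.9070 * 0.5480) = 2.7549e-05 mol/L
Exhaustion = (c_initial - c_final) / c_initial * 100 = (1.7426e-04 - 2.7549e-05) / 1.7426e-04 * 100 = 84.1912 %


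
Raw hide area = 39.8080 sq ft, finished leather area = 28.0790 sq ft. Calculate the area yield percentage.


Formula: Yield = finished / raw * 100
Substituting: Yield = 28.0790 / 39.8080 * 100
Result: 70.5361 %


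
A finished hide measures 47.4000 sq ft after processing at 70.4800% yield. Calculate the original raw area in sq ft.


Formula: raw = finished * 100 / yield
Substituting: raw = 47.4000 * 100 / 70.4800
Result: 67.2531 sq ft


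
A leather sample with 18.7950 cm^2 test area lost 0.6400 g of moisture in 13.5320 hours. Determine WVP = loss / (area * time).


Formula: WVP = loss / (area * time)
Substituting: WVP = 0.6400 / (18.7950 * 13.5320)
Result: 0.00251638 g/(cm^2*hr)


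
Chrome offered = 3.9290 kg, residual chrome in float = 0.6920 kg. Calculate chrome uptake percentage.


Formula: Uptake = (offered - residual) / offered * 100
Substituting: Uptake = (3.9290 - 0.6920) / 3.9290 * 100
Result: 82.3874 %


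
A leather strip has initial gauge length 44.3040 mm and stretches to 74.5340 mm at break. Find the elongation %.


Formula: Elongation = (Lf - L0) / L0 * 100
Substituting: Elongation = (74.5340 - 44.3040) / 44.3040 * 100
Result: 68.2331 %


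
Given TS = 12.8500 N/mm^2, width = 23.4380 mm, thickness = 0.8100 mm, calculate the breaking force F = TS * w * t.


Formula: F = TS * w * t
Substituting: F = 12.8500 * 23.4380 * 0.8100
Result: 243.9544 N


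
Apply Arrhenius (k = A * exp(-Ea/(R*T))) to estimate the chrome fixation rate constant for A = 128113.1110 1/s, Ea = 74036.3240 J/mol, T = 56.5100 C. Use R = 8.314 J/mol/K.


T_K = T_C + 273.15 = 56.5100 + 273.15 = 329.6600 K
exponent = -Ea / (R * T_K) = -74036.3240 / (8.314 * 329.6600) = -27.0127
k = A * exp(exponent) = 128113.1110 * exp(-27.0127) = 2.3775e-07 1/s


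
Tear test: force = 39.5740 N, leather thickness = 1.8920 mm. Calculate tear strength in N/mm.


Formula: Tear strength = force / thickness
Substituting: Tear strength = 39.5740 / 1.8920
Result: 20.9165 N/mm


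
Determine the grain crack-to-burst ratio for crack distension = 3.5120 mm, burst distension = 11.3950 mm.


Formula: Ratio = crack / burst
Substituting: Ratio = 3.5120 / 11.3950
Result: 0.3082


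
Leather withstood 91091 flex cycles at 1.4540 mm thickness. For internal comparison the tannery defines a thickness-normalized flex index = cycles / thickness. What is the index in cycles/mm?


Formula: Index = cycles / thickness
Substituting: Index = 91091 / 1.4540
Result: 62648.5557 cycles/mm


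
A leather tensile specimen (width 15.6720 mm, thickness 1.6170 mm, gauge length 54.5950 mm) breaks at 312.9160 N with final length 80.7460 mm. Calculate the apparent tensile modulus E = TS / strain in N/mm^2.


TS = F / (w * t) = 312.9160 / (15.6720 * 1.6170) = 12.3479 N/mm^2
strain = (Lf - L0) / L0 = (80.7460 - 54.5950) / 54.5950 = 0.4790
E = TS / strain = 12.3479 / 0.4790 = 25.7785 N/mm^2


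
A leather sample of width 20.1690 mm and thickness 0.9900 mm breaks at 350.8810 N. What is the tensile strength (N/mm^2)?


Formula: TS = force / (width * thickness)
Substituting: TS = 350.8810 / (20.1690 * 0.9900)
Result: 17.5728 N/mm^2


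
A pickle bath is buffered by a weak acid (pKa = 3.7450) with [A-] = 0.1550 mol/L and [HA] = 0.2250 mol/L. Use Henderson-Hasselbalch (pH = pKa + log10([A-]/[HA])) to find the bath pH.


ratio = [A-] / [HA] = 0.1550 / 0.2250 = 0.6889
log10(ratio) = -0.1619
pH = pKa + log10(ratio) = 3.7450 - 0.1619 = 3.5831


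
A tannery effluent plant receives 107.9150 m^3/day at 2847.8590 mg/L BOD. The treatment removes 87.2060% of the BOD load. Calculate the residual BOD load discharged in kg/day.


Load_in = volume * conc / 1000 = 107.9150 * 2847.8590 / 1000 = 307.3267 kg/day
Removed = Load_in * eff / 100 = 307.3267 * 87.2060 / 100 = 268.0073 kg/day
Load_out = Load_in - Removed = 307.3267 - 268.0073 = 39.3194 kg/day


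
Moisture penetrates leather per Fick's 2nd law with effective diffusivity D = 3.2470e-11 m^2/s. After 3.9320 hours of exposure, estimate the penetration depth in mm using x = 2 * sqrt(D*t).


t = 3.9320 hr * 3600 = 14155.2000 s
D * t = 3.2470e-11 * 14155.2000 = 4.5962e-07
x = 2 * sqrt(D*t) = 2 * sqrt(4.5962e-07) = 0.0013559 m = 1.3559 mm


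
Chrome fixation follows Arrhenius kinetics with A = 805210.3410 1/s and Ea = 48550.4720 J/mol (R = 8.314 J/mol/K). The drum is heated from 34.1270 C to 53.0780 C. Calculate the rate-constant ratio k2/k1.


T1 = 34.1270 + 273.15 = 307.2770 K; T2 = 53.0780 + 273.15 = 326.2280 K
k1 = A * exp(-Ea/(R*T1)) = 805210.3410 * exp(-48550.4720/(8.314*307.2770)) = 0.00449178 1/s
k2 = A * exp(-Ea/(R*T2)) = 805210.3410 * exp(-48550.4720/(8.314*326.2280)) = 0.013548 1/s
k2/k1 = 0.013548 / 0.00449178 = 3.0162


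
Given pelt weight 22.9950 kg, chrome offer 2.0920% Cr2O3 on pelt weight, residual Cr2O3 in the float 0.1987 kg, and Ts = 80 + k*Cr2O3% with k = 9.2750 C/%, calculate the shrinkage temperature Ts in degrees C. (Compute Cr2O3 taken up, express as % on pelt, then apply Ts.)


Offered = pelt * offer_pct / 100 = 22.9950 * 2.0920 / 100 = 0.4811 kg
Uptake = offered - residual = 0.4811 - 0.1987 = 0.2824 kg
Cr2O3% on pelt = uptake / pelt * 100 = 0.2824 / 22.9950 * 100 = 1.2279 %
Ts = 80 + k * Cr2O3% = 80 + 9.2750 * 1.2279 = 91.3888 C


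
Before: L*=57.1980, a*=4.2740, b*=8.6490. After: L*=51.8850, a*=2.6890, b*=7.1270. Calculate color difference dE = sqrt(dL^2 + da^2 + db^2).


dL = -5.3130, da = -1.5850, db = -1.5220
dE = sqrt((-5.3130)^2 + (-1.5850)^2 + (-1.5220)^2) = 5.7495


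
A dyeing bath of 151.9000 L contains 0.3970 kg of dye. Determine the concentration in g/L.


Formula: Conc = dye_mass(kg) / volume(L) * 1000
Substituting: Conc = 0.3970 / 151.9000 * 1000
Result: 2.6136 g/L


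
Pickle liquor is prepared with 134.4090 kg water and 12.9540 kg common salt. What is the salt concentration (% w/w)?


Formula: Conc = salt / (water + salt) * 100
Substituting: Conc = 12.9540 / (134.4090 + 12.9540) * 100
Result: 8.7905 %


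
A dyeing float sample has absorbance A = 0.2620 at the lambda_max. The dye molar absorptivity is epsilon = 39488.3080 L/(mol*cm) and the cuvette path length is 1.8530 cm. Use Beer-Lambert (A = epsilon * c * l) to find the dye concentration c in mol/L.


Formula: c = A / (epsilon * l)
Substituting: c = 0.2620 / (39488.3080 * 1.8530)
Result: 3.5806e-06 mol/L


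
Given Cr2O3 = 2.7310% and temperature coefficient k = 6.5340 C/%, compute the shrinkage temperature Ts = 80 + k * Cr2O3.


Formula: Ts = 80 + k * Cr2O3
Substituting: Ts = 80 + 6.5340 * 2.7310
Result: 97.8444 C


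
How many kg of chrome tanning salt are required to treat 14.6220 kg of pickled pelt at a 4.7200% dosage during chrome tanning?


Formula: Chrome = substrate * pct / 100
Substituting: Chrome = 14.6220 * 4.7200 / 100
Result: 0.6902 kg


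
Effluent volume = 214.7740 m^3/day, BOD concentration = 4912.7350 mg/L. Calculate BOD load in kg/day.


Formula: BOD_load = volume * conc / 1000
Substituting: BOD_load = 214.7740 * 4912.7350 / 1000
Result: 1055.1277 kg/day


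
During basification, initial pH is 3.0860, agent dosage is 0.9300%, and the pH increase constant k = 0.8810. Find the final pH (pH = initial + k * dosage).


Formula: pH_final = pH_initial + k * base_pct
Substituting: pH_final = 3.0860 + 0.8810 * 0.9300
Result: 3.9053


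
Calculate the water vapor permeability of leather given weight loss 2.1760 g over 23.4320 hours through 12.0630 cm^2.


Formula: WVP = loss / (area * time)
Substituting: WVP = 2.1760 / (12.0630 * 23.4320)
Result: 0.00769829 g/(cm^2*hr)


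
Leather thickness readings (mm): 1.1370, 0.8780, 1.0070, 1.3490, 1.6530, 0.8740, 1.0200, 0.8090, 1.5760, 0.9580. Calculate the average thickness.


Formula: Average = sum / n
Substituting: Average = 11.2610 / 10
Result: 1.1261 mm


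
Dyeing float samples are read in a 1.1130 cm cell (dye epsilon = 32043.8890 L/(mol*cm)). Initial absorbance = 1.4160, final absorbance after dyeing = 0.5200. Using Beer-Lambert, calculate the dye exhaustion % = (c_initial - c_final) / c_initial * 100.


c_initial = A_i / (epsilon * l) = 1.4160 / (32043.8890 * 1.1130) = 3.9703e-05 mol/L
c_final = A_f / (epsilon * l) = 0.5200 / (32043.8890 * 1.1130) = 1.4580e-05 mol/L
Exhaustion = (c_initial - c_final) / c_initial * 100 = (3.9703e-05 - 1.4580e-05) / 3.9703e-05 * 100 = 63.2768 %


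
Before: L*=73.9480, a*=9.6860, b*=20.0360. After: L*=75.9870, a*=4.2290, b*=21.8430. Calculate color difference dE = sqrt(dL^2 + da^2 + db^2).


dL = 2.0390, da = -5.4570, db = 1.8070
dE = sqrt(2.0390^2 + (-5.4570)^2 + 1.8070^2) = 6.0993


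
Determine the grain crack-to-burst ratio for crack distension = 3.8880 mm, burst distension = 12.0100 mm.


Formula: Ratio = crack / burst
Substituting: Ratio = 3.8880 / 12.0100
Result: 0.3237


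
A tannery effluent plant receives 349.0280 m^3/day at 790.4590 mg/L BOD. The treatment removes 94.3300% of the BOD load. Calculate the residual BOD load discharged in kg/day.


Load_in = volume * conc / 1000 = 349.0280 * 790.4590 / 1000 = 275.8923 kg/day
Removed = Load_in * eff / 100 = 275.8923 * 94.3300 / 100 = 260.2492 kg/day
Load_out = Load_in - Removed = 275.8923 - 260.2492 = 15.6431 kg/day


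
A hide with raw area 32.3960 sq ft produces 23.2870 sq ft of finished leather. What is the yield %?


Formula: Yield = finished / raw * 100
Substituting: Yield = 23.2870 / 32.3960 * 100
Result: 71.8823 %


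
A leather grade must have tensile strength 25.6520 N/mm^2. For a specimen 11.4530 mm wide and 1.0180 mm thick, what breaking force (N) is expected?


Formula: F = TS * w * t
Substituting: F = 25.6520 * 11.4530 * 1.0180
Result: 299.0806 N


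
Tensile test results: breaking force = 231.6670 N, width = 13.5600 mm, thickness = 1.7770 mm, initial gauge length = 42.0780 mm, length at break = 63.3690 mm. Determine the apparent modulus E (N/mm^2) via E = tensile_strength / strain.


TS = F / (w * t) = 231.6670 / (13.5600 * 1.7770) = 9.6143 N/mm^2
strain = (Lf - L0) / L0 = (63.3690 - 42.0780) / 42.0780 = 0.5060
E = TS / strain = 9.6143 / 0.5060 = 19.0010 N/mm^2


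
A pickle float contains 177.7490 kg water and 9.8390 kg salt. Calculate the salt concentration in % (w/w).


Formula: Conc = salt / (water + salt) * 100
Substituting: Conc = 9.8390 / (177.7490 + 9.8390) * 100
Result: 5.2450 %


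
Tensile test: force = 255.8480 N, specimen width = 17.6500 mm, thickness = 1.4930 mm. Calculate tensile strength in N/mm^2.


Formula: TS = force / (width * thickness)
Substituting: TS = 255.8480 / (17.6500 * 1.4930)
Result: 9.7091 N/mm^2


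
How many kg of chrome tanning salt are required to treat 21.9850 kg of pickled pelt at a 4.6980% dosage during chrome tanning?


Formula: Chrome = substrate * pct / 100
Substituting: Chrome = 21.9850 * 4.6980 / 100
Result: 1.0329 kg


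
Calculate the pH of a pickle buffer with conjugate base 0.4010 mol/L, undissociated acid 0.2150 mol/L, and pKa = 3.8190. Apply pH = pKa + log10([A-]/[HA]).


ratio = [A-] / [HA] = 0.4010 / 0.2150 = 1.8651
log10(ratio) = 0.2707
pH = pKa + log10(ratio) = 3.8190 + 0.2707 = 4.0897


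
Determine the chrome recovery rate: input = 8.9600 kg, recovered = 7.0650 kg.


Formula: Recovery = recovered / input * 100
Substituting: Recovery = 7.0650 / 8.9600 * 100
Result: 78.8504 %


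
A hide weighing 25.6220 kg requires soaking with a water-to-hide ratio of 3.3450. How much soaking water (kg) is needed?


Formula: Water = hide_weight * ratio
Substituting: Water = 25.6220 * 3.3450
Result: 85.7056 kg


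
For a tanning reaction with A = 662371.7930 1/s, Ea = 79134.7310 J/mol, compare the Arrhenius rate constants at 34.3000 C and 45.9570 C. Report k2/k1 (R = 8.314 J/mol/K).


T1 = 34.3000 + 273.15 = 307.4500 K; T2 = 45.9570 + 273.15 = 319.1070 K
k1 = A * exp(-Ea/(R*T1)) = 662371.7930 * exp(-79134.7310/(8.314*307.4500)) = 2.3764e-08 1/s
k2 = A * exp(-Ea/(R*T2)) = 662371.7930 * exp(-79134.7310/(8.314*319.1070)) = 7.3632e-08 1/s
k2/k1 = 7.3632e-08 / 2.3764e-08 = 3.0985


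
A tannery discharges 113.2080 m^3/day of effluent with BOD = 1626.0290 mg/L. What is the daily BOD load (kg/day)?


Formula: BOD_load = volume * conc / 1000
Substituting: BOD_load = 113.2080 * 1626.0290 / 1000
Result: 184.0795 kg/day


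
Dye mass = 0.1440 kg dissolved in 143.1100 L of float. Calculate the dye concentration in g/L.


Formula: Conc = dye_mass(kg) / volume(L) * 1000
Substituting: Conc = 0.1440 / 143.1100 * 1000
Result: 1.0062 g/L


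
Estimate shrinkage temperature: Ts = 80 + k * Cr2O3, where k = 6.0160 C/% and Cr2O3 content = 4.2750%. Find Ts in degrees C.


Formula: Ts = 80 + k * Cr2O3
Substituting: Ts = 80 + 6.0160 * 4.2750
Result: 105.7184 C


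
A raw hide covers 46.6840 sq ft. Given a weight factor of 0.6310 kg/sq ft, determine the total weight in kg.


Formula: Weight = area * weight_per_sqft
Substituting: Weight = 46.6840 * 0.6310
Result: 29.4576 kg


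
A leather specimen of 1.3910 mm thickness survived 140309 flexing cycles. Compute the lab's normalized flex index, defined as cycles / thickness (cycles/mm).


Formula: Index = cycles / thickness
Substituting: Index = 140309 / 1.3910
Result: 100869.1589 cycles/mm


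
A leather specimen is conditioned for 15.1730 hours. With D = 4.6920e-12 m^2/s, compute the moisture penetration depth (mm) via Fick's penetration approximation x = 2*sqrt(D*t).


t = 15.1730 hr * 3600 = 54622.8000 s
D * t = 4.6920e-12 * 54622.8000 = 2.5629e-07
x = 2 * sqrt(D*t) = 2 * sqrt(2.5629e-07) = 0.0010125 m = 1.0125 mm


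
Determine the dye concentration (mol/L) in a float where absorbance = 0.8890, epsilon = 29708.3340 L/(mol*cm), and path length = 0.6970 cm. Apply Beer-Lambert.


Formula: c = A / (epsilon * l)
Substituting: c = 0.8890 / (29708.3340 * 0.6970)
Result: 4.2933e-05 mol/L


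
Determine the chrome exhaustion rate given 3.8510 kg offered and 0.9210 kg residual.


Formula: Uptake = (offered - residual) / offered * 100
Substituting: Uptake = (3.8510 - 0.9210) / 3.8510 * 100
Result: 76.0841 %


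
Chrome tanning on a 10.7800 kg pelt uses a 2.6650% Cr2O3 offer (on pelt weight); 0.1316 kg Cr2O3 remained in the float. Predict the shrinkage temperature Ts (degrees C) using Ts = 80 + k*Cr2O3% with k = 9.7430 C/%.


Offered = pelt * offer_pct / 100 = 10.7800 * 2.6650 / 100 = 0.2873 kg
Uptake = offered - residual = 0.2873 - 0.1316 = 0.1557 kg
Cr2O3% on pelt = uptake / pelt * 100 = 0.1557 / 10.7800 * 100 = 1.4442 %
Ts = 80 + k * Cr2O3% = 80 + 9.7430 * 1.4442 = 94.0710 C


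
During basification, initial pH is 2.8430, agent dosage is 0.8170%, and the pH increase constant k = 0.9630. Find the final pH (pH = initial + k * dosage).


Formula: pH_final = pH_initial + k * base_pct
Substituting: pH_final = 2.8430 + 0.9630 * 0.8170
Result: 3.6298


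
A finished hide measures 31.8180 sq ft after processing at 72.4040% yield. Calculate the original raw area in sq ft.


Formula: raw = finished * 100 / yield
Substituting: raw = 31.8180 * 100 / 72.4040
Result: 43.9451 sq ft


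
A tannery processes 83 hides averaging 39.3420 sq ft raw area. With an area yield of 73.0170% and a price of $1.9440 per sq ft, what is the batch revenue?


Raw_total = N * avg_area = 83 * 39.3420 = 3265.3860 sq ft
Finished = Raw_total * yield / 100 = 3265.3860 * 73.0170 / 100 = 2384.2869 sq ft
Value = Finished * price = 2384.2869 * 1.9440 = 4635.0537 $


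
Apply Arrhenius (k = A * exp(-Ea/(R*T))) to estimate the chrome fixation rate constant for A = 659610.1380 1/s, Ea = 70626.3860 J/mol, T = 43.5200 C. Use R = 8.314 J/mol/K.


T_K = T_C + 273.15 = 43.5200 + 273.15 = 316.6700 K
exponent = -Ea / (R * T_K) = -70626.3860 / (8.314 * 316.6700) = -26.8256
k = A * exp(exponent) = 659610.1380 * exp(-26.8256) = 1.4759e-06 1/s


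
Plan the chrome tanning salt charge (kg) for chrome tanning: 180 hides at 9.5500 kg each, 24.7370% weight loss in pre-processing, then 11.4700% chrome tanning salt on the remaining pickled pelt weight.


Total_raw = N * avg_wt = 180 * 9.5500 = 1719.0000 kg
Substrate = Total_raw * (1 - loss/100) = 1719.0000 * (1 - 24.7370/100) = 1293.7710 kg
Chrome = Substrate * pct / 100 = 1293.7710 * 11.4700 / 100 = 148.3955 kg


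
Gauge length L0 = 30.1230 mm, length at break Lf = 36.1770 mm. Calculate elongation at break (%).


Formula: Elongation = (Lf - L0) / L0 * 100
Substituting: Elongation = (36.1770 - 30.1230) / 30.1230 * 100
Result: 20.0976 %


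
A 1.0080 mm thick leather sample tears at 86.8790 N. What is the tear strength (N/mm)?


Formula: Tear strength = force / thickness
Substituting: Tear strength = 86.8790 / 1.0080
Result: 86.1895 N/mm


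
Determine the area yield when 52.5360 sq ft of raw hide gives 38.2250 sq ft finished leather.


Formula: Yield = finished / raw * 100
Substituting: Yield = 38.2250 / 52.5360 * 100
Result: 72.7596 %


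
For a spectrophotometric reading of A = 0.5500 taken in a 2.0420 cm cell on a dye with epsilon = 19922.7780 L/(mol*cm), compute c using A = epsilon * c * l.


Formula: c = A / (epsilon * l)
Substituting: c = 0.5500 / (19922.7780 * 2.0420)
Result: 1.3519e-05 mol/L


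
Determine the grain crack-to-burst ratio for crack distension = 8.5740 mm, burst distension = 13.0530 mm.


Formula: Ratio = crack / burst
Substituting: Ratio = 8.5740 / 13.0530
Result: 0.6569


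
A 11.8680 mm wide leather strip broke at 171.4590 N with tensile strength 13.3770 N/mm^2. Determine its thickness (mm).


Formula: t = F / (TS * w)
Substituting: t = 171.4590 / (13.3770 * 11.8680)
Result: 1.0800 mm


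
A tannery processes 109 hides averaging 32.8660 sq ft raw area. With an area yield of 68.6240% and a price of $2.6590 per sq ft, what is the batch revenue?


Raw_total = N * avg_area = 109 * 32.8660 = 3582.3940 sq ft
Finished = Raw_total * yield / 100 = 3582.3940 * 68.6240 / 100 = 2458.3821 sq ft
Value = Finished * price = 2458.3821 * 2.6590 = 6536.8379 $


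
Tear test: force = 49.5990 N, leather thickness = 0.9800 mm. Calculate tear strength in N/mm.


Formula: Tear strength = force / thickness
Substituting: Tear strength = 49.5990 / 0.9800
Result: 50.6112 N/mm


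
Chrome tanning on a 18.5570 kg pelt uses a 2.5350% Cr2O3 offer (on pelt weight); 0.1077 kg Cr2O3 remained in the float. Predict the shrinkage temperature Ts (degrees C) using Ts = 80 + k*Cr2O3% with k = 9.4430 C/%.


Offered = pelt * offer_pct / 100 = 18.5570 * 2.5350 / 100 = 0.4704 kg
Uptake = offered - residual = 0.4704 - 0.1077 = 0.3627 kg
Cr2O3% on pelt = uptake / pelt * 100 = 0.3627 / 18.5570 * 100 = 1.9546 %
Ts = 80 + k * Cr2O3% = 80 + 9.4430 * 1.9546 = 98.4575 C


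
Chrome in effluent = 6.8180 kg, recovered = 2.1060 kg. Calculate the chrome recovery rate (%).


Formula: Recovery = recovered / input * 100
Substituting: Recovery = 2.1060 / 6.8180 * 100
Result: 30.8888 %


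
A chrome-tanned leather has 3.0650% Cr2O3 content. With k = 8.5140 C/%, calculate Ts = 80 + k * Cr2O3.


Formula: Ts = 80 + k * Cr2O3
Substituting: Ts = 80 + 8.5140 * 3.0650
Result: 106.0954 C


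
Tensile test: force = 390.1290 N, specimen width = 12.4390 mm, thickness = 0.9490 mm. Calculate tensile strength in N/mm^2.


Formula: TS = force / (width * thickness)
Substituting: TS = 390.1290 / (12.4390 * 0.9490)
Result: 33.0489 N/mm^2


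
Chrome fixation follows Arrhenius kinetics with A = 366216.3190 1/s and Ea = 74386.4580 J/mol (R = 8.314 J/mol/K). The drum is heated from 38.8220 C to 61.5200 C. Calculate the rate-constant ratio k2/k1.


T1 = 38.8220 + 273.15 = 311.9720 K; T2 = 61.5200 + 273.15 = 334.6700 K
k1 = A * exp(-Ea/(R*T1)) = 366216.3190 * exp(-74386.4580/(8.314*311.9720)) = 1.2838e-07 1/s
k2 = A * exp(-Ea/(R*T2)) = 366216.3190 * exp(-74386.4580/(8.314*334.6700)) = 8.9789e-07 1/s
k2/k1 = 8.9789e-07 / 1.2838e-07 = 6.9942


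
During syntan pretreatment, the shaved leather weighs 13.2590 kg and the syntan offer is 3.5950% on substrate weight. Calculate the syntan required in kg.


Formula: Syntan = substrate * pct / 100
Substituting: Syntan = 13.2590 * 3.5950 / 100
Result: 0.4767 kg


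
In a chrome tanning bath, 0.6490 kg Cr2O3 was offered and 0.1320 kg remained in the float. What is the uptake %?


Formula: Uptake = (offered - residual) / offered * 100
Substituting: Uptake = (0.6490 - 0.1320) / 0.6490 * 100
Result: 79.6610 %


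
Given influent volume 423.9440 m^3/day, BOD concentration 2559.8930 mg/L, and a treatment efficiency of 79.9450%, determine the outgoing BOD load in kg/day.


Load_in = volume * conc / 1000 = 423.9440 * 2559.8930 / 1000 = 1085.2513 kg/day
Removed = Load_in * eff / 100 = 1085.2513 * 79.9450 / 100 = 867.6041 kg/day
Load_out = Load_in - Removed = 1085.2513 - 867.6041 = 217.6471 kg/day


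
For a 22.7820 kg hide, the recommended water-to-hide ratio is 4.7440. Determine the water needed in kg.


Formula: Water = hide_weight * ratio
Substituting: Water = 22.7820 * 4.7440
Result: 108.0778 kg


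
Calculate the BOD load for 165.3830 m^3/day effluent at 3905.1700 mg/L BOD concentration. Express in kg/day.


Formula: BOD_load = volume * conc / 1000
Substituting: BOD_load = 165.3830 * 3905.1700 / 1000
Result: 645.8487 kg/day


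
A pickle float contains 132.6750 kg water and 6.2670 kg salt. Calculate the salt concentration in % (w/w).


Formula: Conc = salt / (water + salt) * 100
Substituting: Conc = 6.2670 / (132.6750 + 6.2670) * 100
Result: 4.5105 %


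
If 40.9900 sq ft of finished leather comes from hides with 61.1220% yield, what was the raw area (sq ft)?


Formula: raw = finished * 100 / yield
Substituting: raw = 40.9900 * 100 / 61.1220
Result: 67.0626 sq ft


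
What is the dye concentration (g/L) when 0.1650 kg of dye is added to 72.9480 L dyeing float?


Formula: Conc = dye_mass(kg) / volume(L) * 1000
Substituting: Conc = 0.1650 / 72.9480 * 1000
Result: 2.2619 g/L


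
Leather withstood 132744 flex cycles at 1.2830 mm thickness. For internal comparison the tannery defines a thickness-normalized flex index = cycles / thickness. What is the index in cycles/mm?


Formula: Index = cycles / thickness
Substituting: Index = 132744 / 1.2830
Result: 103463.7568 cycles/mm


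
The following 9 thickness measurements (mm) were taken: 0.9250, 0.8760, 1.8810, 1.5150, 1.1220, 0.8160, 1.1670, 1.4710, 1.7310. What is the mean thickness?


Formula: Average = sum / n
Substituting: Average = 11.5040 / 9
Result: 1.2782 mm


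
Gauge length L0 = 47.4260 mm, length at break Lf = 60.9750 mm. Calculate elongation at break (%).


Formula: Elongation = (Lf - L0) / L0 * 100
Substituting: Elongation = (60.9750 - 47.4260) / 47.4260 * 100
Result: 28.5687 %


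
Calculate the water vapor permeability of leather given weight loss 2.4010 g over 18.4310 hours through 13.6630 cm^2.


Formula: WVP = loss / (area * time)
Substituting: WVP = 2.4010 / (13.6630 * 18.4310)
Result: 0.00953448 g/(cm^2*hr)


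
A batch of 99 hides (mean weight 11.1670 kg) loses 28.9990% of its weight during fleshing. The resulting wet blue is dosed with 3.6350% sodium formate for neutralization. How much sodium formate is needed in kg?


Total_raw = N * avg_wt = 99 * 11.1670 = 1105.5330 kg
Substrate = Total_raw * (1 - loss/100) = 1105.5330 * (1 - 28.9990/100) = 784.9395 kg
Neutralizer = Substrate * pct / 100 = 784.9395 * 3.6350 / 100 = 28.5326 kg


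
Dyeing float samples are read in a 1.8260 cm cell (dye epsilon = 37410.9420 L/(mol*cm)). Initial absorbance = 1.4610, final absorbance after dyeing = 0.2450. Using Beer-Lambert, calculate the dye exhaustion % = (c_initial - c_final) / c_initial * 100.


c_initial = A_i / (epsilon * l) = 1.4610 / (37410.9420 * 1.8260) = 2.1387e-05 mol/L
c_final = A_f / (epsilon * l) = 0.2450 / (37410.9420 * 1.8260) = 3.5865e-06 mol/L
Exhaustion = (c_initial - c_final) / c_initial * 100 = (2.1387e-05 - 3.5865e-06) / 2.1387e-05 * 100 = 83.2307 %


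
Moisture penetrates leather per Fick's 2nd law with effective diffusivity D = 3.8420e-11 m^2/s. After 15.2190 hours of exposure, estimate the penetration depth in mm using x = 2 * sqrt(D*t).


t = 15.2190 hr * 3600 = 54788.4000 s
D * t = 3.8420e-11 * 54788.4000 = 2.1050e-06
x = 2 * sqrt(D*t) = 2 * sqrt(2.1050e-06) = 0.0029017 m = 2.9017 mm


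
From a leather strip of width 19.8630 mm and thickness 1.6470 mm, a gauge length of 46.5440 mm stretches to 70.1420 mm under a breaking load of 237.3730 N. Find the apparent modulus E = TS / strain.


TS = F / (w * t) = 237.3730 / (19.8630 * 1.6470) = 7.2559 N/mm^2
strain = (Lf - L0) / L0 = (70.1420 - 46.5440) / 46.5440 = 0.5070
E = TS / strain = 7.2559 / 0.5070 = 14.3114 N/mm^2


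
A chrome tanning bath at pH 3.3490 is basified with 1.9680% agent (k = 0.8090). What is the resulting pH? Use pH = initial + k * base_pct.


Formula: pH_final = pH_initial + k * base_pct
Substituting: pH_final = 3.3490 + 0.8090 * 1.9680
Result: 4.9411


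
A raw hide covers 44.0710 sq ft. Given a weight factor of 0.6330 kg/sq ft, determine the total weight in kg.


Formula: Weight = area * weight_per_sqft
Substituting: Weight = 44.0710 * 0.6330
Result: 27.8969 kg


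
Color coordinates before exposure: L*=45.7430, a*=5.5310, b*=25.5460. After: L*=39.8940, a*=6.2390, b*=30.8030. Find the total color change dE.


dL = -5.8490, da = 0.7080, db = 5.2570
dE = sqrt((-5.8490)^2 + 0.7080^2 + 5.2570^2) = 7.8961


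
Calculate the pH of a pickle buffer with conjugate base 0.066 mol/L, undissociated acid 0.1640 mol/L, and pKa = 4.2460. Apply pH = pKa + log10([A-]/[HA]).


ratio = [A-] / [HA] = 0.066 / 0.1640 = 0.4024
log10(ratio) = -0.3953
pH = pKa + log10(ratio) = 4.2460 - 0.3953 = 3.8507


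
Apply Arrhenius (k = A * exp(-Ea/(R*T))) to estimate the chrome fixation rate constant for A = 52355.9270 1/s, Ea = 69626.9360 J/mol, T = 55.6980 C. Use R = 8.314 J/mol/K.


T_K = T_C + 273.15 = 55.6980 + 273.15 = 328.8480 K
exponent = -Ea / (R * T_K) = -69626.9360 / (8.314 * 328.8480) = -25.4667
k = A * exp(exponent) = 52355.9270 * exp(-25.4667) = 4.5597e-07 1/s


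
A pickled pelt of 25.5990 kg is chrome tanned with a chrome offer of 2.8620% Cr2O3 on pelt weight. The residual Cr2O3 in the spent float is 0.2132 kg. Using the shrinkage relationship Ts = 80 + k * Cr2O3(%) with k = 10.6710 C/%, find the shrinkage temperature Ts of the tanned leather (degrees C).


Offered = pelt * offer_pct / 100 = 25.5990 * 2.8620 / 100 = 0.7326 kg
Uptake = offered - residual = 0.7326 - 0.2132 = 0.5194 kg
Cr2O3% on pelt = uptake / pelt * 100 = 0.5194 / 25.5990 * 100 = 2.0292 %
Ts = 80 + k * Cr2O3% = 80 + 10.6710 * 2.0292 = 101.6531 C


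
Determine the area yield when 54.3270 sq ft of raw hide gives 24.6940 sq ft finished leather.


Formula: Yield = finished / raw * 100
Substituting: Yield = 24.6940 / 54.3270 * 100
Result: 45.4544 %


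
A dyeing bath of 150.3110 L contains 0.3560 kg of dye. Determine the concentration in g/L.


Formula: Conc = dye_mass(kg) / volume(L) * 1000
Substituting: Conc = 0.3560 / 150.3110 * 1000
Result: 2.3684 g/L


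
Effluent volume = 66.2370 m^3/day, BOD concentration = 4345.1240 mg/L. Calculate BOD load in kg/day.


Formula: BOD_load = volume * conc / 1000
Substituting: BOD_load = 66.2370 * 4345.1240 / 1000
Result: 287.8080 kg/day


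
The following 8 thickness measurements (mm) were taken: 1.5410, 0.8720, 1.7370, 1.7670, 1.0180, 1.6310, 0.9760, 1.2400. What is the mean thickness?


Formula: Average = sum / n
Substituting: Average = 10.7820 / 8
Result: 1.3478 mm


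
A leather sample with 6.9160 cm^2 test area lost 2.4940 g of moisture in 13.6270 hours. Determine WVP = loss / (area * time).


Formula: WVP = loss / (area * time)
Substituting: WVP = 2.4940 / (6.9160 * 13.6270)
Result: 0.0264631 g/(cm^2*hr)


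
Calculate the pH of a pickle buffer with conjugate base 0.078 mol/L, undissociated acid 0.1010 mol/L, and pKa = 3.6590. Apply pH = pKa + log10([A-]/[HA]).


ratio = [A-] / [HA] = 0.078 / 0.1010 = 0.7723
log10(ratio) = -0.1122
pH = pKa + log10(ratio) = 3.6590 - 0.1122 = 3.5468


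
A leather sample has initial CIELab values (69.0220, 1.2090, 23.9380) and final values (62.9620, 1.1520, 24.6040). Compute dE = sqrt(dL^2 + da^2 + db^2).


dL = -6.0600, da = -0.057, db = 0.6660
dE = sqrt((-6.0600)^2 + (-0.057)^2 + 0.6660^2) = 6.0968


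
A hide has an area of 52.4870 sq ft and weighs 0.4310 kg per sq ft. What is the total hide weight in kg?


Formula: Weight = area * weight_per_sqft
Substituting: Weight = 52.4870 * 0.4310
Result: 22.6219 kg


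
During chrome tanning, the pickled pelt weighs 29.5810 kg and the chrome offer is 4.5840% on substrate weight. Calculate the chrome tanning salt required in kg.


Formula: Chrome = substrate * pct / 100
Substituting: Chrome = 29.5810 * 4.5840 / 100
Result: 1.3560 kg


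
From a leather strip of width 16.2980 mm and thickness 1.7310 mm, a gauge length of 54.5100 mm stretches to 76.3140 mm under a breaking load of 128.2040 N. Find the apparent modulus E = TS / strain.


TS = F / (w * t) = 128.2040 / (16.2980 * 1.7310) = 4.5443 N/mm^2
strain = (Lf - L0) / L0 = (76.3140 - 54.5100) / 54.5100 = 0.4000
E = TS / strain = 4.5443 / 0.4000 = 11.3608 N/mm^2


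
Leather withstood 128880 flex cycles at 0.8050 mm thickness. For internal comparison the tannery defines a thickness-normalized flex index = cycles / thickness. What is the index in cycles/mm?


Formula: Index = cycles / thickness
Substituting: Index = 128880 / 0.8050
Result: 160099.3789 cycles/mm


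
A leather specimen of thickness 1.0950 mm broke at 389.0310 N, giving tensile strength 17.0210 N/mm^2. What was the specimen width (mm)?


Formula: w = F / (TS * t)
Substituting: w = 389.0310 / (17.0210 * 1.0950)
Result: 20.8730 mm


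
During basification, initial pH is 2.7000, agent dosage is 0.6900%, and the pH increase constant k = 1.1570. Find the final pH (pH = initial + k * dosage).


Formula: pH_final = pH_initial + k * base_pct
Substituting: pH_final = 2.7000 + 1.1570 * 0.6900
Result: 3.4983


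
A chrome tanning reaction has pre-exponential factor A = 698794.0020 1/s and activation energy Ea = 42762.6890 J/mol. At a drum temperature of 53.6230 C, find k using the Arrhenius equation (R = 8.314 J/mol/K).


T_K = T_C + 273.15 = 53.6230 + 273.15 = 326.7730 K
exponent = -Ea / (R * T_K) = -42762.6890 / (8.314 * 326.7730) = -15.7401
k = A * exp(exponent) = 698794.0020 * exp(-15.7401) = 0.1020 1/s


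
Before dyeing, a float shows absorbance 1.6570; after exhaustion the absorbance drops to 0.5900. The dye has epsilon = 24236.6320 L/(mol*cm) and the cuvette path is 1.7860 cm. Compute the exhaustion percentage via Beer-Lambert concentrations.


c_initial = A_i / (epsilon * l) = 1.6570 / (24236.6320 * 1.7860) = 3.8280e-05 mol/L
c_final = A_f / (epsilon * l) = 0.5900 / (24236.6320 * 1.7860) = 1.3630e-05 mol/L
Exhaustion = (c_initial - c_final) / c_initial * 100 = (3.8280e-05 - 1.3630e-05) / 3.8280e-05 * 100 = 64.3935 %


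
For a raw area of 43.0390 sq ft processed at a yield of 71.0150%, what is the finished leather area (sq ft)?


Formula: finished = raw * yield / 100
Substituting: finished = 43.0390 * 71.0150 / 100
Result: 30.5641 sq ft


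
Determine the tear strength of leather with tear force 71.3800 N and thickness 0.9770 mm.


Formula: Tear strength = force / thickness
Substituting: Tear strength = 71.3800 / 0.9770
Result: 73.0604 N/mm


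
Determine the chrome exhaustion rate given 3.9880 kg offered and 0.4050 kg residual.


Formula: Uptake = (offered - residual) / offered * 100
Substituting: Uptake = (3.9880 - 0.4050) / 3.9880 * 100
Result: 89.8445 %


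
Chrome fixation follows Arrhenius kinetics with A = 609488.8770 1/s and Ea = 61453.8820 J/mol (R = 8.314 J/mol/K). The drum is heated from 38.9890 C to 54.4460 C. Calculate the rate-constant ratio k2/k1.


T1 = 38.9890 + 273.15 = 312.1390 K; T2 = 54.4460 + 273.15 = 327.5960 K
k1 = A * exp(-Ea/(R*T1)) = 609488.8770 * exp(-61453.8820/(8.314*312.1390)) = 3.1670e-05 1/s
k2 = A * exp(-Ea/(R*T2)) = 609488.8770 * exp(-61453.8820/(8.314*327.5960)) = 9.6804e-05 1/s
k2/k1 = 9.6804e-05 / 3.1670e-05 = 3.0567


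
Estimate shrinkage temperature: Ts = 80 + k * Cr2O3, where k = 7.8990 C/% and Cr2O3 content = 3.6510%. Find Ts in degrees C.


Formula: Ts = 80 + k * Cr2O3
Substituting: Ts = 80 + 7.8990 * 3.6510
Result: 108.8392 C


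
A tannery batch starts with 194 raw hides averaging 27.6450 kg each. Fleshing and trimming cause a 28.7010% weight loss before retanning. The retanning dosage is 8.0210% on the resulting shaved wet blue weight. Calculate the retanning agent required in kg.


Total_raw = N * avg_wt = 194 * 27.6450 = 5363.1300 kg
Substrate = Total_raw * (1 - loss/100) = 5363.1300 * (1 - 28.7010/100) = 3823.8581 kg
Retan = Substrate * pct / 100 = 3823.8581 * 8.0210 / 100 = 306.7117 kg


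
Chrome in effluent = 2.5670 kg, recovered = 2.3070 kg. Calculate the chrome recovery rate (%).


Formula: Recovery = recovered / input * 100
Substituting: Recovery = 2.3070 / 2.5670 * 100
Result: 89.8714 %


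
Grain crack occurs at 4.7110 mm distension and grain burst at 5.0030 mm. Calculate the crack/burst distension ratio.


Formula: Ratio = crack / burst
Substituting: Ratio = 4.7110 / 5.0030
Result: 0.9416


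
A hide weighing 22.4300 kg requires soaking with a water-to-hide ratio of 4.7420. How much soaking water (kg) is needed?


Formula: Water = hide_weight * ratio
Substituting: Water = 22.4300 * 4.7420
Result: 106.3631 kg


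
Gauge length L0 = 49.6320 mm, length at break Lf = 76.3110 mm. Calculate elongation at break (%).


Formula: Elongation = (Lf - L0) / L0 * 100
Substituting: Elongation = (76.3110 - 49.6320) / 49.6320 * 100
Result: 53.7536 %


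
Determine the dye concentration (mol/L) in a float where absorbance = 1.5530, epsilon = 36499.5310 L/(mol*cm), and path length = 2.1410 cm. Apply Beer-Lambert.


Formula: c = A / (epsilon * l)
Substituting: c = 1.5530 / (36499.5310 * 2.1410)
Result: 1.9873e-05 mol/L


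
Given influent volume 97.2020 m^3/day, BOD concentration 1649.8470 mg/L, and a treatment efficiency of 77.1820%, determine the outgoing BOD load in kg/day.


Load_in = volume * conc / 1000 = 97.2020 * 1649.8470 / 1000 = 160.3684 kg/day
Removed = Load_in * eff / 100 = 160.3684 * 77.1820 / 100 = 123.7756 kg/day
Load_out = Load_in - Removed = 160.3684 - 123.7756 = 36.5929 kg/day


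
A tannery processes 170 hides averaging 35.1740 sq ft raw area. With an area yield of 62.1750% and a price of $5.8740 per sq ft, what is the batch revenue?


Raw_total = N * avg_area = 170 * 35.1740 = 5979.5800 sq ft
Finished = Raw_total * yield / 100 = 5979.5800 * 62.1750 / 100 = 3717.8039 sq ft
Value = Finished * price = 3717.8039 * 5.8740 = 21838.3799 $


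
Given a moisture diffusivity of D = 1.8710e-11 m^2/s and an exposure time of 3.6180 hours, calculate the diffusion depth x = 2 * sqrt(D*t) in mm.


t = 3.6180 hr * 3600 = 13024.8000 s
D * t = 1.8710e-11 * 13024.8000 = 2.4369e-07
x = 2 * sqrt(D*t) = 2 * sqrt(2.4369e-07) = 9.8731e-04 m = 0.9873 mm


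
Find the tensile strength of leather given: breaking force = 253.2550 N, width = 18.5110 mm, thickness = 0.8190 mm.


Formula: TS = force / (width * thickness)
Substituting: TS = 253.2550 / (18.5110 * 0.8190)
Result: 16.7049 N/mm^2


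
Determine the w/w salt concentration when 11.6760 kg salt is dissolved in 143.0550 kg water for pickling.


Formula: Conc = salt / (water + salt) * 100
Substituting: Conc = 11.6760 / (143.0550 + 11.6760) * 100
Result: 7.5460 %


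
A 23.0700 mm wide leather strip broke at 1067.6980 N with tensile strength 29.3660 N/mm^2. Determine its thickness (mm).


Formula: t = F / (TS * w)
Substituting: t = 1067.6980 / (29.3660 * 23.0700)
Result: 1.5760 mm


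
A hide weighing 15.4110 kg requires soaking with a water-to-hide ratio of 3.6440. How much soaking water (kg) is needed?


Formula: Water = hide_weight * ratio
Substituting: Water = 15.4110 * 3.6440
Result: 56.1577 kg


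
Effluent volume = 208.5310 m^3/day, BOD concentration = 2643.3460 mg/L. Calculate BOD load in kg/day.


Formula: BOD_load = volume * conc / 1000
Substituting: BOD_load = 208.5310 * 2643.3460 / 1000
Result: 551.2196 kg/day


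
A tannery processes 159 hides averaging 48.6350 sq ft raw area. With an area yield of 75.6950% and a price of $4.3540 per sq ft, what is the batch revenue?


Raw_total = N * avg_area = 159 * 48.6350 = 7732.9650 sq ft
Finished = Raw_total * yield / 100 = 7732.9650 * 75.6950 / 100 = 5853.4679 sq ft
Value = Finished * price = 5853.4679 * 4.3540 = 25485.9990 $


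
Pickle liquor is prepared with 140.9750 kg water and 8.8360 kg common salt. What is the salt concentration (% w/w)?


Formula: Conc = salt / (water + salt) * 100
Substituting: Conc = 8.8360 / (140.9750 + 8.8360) * 100
Result: 5.8981 %
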